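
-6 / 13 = -0.46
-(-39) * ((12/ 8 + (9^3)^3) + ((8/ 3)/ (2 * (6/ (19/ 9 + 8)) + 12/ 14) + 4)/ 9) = 25293134181263/ 1674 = 15109399152.49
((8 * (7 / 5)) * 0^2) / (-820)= 0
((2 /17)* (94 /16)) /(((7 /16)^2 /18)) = 65.00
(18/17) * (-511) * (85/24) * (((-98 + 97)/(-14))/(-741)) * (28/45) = 511/4446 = 0.11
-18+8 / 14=-122 / 7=-17.43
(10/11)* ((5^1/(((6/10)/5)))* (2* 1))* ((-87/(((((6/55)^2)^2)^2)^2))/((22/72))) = -53609056367257251420.01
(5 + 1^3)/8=3/4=0.75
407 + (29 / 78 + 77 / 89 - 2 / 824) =583796615 / 1430052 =408.23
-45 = -45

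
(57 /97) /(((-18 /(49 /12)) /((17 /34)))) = -931 /13968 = -0.07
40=40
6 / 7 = 0.86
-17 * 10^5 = -1700000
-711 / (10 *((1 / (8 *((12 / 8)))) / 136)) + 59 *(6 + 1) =-578111 / 5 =-115622.20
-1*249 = -249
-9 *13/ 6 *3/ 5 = -117/ 10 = -11.70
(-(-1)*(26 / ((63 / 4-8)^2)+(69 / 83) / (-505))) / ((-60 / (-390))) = 2.80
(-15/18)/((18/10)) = -25/54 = -0.46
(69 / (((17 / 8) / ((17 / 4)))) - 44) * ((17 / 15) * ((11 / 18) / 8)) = 8789 / 1080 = 8.14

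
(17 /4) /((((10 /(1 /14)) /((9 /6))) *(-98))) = -51 /109760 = -0.00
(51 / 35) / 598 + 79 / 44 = 827857 / 460460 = 1.80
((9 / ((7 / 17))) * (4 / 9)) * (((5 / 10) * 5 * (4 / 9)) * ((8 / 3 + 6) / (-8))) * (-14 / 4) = 1105 / 27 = 40.93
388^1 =388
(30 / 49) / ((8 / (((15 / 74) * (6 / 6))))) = 0.02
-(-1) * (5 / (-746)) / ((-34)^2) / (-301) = 5 / 259575176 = 0.00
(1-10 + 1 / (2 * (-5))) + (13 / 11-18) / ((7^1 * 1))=-8857 / 770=-11.50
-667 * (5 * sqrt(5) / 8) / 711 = -3335 * sqrt(5) / 5688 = -1.31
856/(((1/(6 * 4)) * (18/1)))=3424/3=1141.33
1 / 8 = 0.12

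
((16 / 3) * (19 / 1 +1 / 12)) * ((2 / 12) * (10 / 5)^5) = 14656 / 27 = 542.81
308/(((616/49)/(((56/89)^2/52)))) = 0.19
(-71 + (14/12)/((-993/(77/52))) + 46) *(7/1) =-54221573/309816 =-175.01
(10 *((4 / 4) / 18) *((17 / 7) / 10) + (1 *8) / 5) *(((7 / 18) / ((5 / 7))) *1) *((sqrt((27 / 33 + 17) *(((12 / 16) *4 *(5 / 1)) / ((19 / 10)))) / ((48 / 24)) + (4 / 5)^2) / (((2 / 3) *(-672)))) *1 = -7651 *sqrt(1254) / 21669120 - 1093 / 810000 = -0.01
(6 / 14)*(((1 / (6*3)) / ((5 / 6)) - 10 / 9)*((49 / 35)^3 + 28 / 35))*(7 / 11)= -20821 / 20625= -1.01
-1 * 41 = -41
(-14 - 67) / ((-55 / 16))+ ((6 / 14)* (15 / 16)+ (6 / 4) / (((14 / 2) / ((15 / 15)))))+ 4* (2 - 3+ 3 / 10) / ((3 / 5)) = 360601 / 18480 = 19.51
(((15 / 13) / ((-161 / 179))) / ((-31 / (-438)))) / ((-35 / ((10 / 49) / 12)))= 196005 / 22254869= 0.01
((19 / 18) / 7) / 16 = 19 / 2016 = 0.01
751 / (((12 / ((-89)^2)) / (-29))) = -172511459 / 12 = -14375954.92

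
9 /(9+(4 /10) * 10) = 0.69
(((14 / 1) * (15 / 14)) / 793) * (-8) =-0.15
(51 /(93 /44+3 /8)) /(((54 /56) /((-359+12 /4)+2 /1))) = -4942784 /657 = -7523.26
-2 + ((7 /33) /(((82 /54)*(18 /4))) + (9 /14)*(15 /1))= 48453 /6314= 7.67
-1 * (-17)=17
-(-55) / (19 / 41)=2255 / 19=118.68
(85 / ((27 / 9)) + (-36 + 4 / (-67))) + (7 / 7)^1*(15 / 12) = -5207 / 804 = -6.48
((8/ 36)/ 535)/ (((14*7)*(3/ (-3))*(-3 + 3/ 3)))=1/ 471870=0.00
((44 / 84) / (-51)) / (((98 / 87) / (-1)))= 0.01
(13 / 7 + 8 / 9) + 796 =50321 / 63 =798.75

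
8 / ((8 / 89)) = 89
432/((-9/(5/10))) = -24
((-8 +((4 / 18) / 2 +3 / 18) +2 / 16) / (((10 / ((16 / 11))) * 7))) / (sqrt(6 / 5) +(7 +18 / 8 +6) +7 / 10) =-63452 / 6380703 +8752 * sqrt(30) / 70187733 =-0.01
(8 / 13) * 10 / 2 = 3.08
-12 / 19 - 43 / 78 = -1753 / 1482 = -1.18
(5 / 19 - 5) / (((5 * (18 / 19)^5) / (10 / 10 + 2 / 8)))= -651605 / 419904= -1.55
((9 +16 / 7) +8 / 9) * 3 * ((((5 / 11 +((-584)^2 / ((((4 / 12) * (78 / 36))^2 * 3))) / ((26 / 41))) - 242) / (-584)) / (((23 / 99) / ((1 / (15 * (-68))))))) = 90.64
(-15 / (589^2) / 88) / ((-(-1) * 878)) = -15 / 26804504144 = -0.00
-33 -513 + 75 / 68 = -37053 / 68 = -544.90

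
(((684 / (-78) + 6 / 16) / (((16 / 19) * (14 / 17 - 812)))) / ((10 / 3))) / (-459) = -0.00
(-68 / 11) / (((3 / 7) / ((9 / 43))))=-1428 / 473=-3.02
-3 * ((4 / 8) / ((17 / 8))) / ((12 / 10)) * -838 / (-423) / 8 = -2095 / 14382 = -0.15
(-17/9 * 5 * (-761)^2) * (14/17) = -40538470/9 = -4504274.44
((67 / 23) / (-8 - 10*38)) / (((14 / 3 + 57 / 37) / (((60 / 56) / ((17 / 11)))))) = -1227105 / 1463375368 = -0.00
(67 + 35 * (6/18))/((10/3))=118/5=23.60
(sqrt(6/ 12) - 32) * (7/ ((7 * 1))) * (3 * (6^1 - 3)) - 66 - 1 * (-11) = -343 + 9 * sqrt(2)/ 2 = -336.64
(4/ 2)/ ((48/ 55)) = 55/ 24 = 2.29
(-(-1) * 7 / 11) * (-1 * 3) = -1.91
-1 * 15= -15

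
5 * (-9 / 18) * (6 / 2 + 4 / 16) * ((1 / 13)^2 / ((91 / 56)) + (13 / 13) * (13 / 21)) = -143645 / 28392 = -5.06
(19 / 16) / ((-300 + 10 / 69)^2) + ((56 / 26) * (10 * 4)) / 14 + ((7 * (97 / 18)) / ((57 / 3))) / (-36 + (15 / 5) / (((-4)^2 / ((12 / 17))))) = 226472623788855923 / 37135752357787200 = 6.10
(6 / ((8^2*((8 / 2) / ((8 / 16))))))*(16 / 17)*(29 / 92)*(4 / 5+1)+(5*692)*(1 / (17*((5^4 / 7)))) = 2.29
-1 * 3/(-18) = 1/6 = 0.17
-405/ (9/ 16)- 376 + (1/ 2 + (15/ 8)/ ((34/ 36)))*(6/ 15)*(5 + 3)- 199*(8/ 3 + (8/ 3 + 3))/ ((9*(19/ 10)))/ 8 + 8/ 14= -1342543121/ 1220940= -1099.60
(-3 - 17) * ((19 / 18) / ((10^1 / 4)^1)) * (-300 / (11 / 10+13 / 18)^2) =1282500 / 1681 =762.94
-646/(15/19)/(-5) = 163.65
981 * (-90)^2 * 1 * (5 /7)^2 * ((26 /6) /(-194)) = -430413750 /4753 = -90556.23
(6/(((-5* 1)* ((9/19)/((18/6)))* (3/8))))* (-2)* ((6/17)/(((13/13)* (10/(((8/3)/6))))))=2432/3825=0.64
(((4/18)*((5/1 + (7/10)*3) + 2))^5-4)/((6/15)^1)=74.54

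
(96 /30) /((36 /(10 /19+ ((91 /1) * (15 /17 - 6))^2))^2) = 1418247051988971961 /12211187805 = 116143251.14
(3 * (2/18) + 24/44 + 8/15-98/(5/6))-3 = -19666/165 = -119.19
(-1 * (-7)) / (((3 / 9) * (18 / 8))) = 28 / 3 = 9.33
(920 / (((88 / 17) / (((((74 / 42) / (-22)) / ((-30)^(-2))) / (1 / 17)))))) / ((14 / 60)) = -933315.48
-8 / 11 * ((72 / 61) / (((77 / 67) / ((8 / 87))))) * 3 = -0.21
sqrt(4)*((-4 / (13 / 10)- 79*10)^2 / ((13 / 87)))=18495521400 / 2197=8418535.00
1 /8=0.12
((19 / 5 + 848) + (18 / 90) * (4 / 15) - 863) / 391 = -836 / 29325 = -0.03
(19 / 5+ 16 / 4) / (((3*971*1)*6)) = 13 / 29130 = 0.00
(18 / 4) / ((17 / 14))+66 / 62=2514 / 527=4.77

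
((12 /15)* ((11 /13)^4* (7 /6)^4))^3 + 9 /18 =92966119144269284131921 /99052461244611400968000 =0.94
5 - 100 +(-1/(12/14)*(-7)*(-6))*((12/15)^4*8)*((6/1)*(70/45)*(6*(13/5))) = -73353131/3125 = -23473.00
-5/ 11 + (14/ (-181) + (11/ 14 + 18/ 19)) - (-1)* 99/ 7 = 8126299/ 529606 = 15.34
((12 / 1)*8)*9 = 864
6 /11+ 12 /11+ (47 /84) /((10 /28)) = 1057 /330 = 3.20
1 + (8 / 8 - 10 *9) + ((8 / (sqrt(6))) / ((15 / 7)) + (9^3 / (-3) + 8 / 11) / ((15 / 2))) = -3970 / 33 + 28 *sqrt(6) / 45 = -118.78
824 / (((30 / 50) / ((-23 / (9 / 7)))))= -663320 / 27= -24567.41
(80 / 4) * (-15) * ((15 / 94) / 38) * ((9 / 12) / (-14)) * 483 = 232875 / 7144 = 32.60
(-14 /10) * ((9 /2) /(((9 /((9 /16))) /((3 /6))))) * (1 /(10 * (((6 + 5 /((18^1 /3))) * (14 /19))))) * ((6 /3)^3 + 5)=-0.05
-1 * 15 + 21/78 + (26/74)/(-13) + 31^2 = 910285/962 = 946.24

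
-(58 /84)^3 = -24389 /74088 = -0.33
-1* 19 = -19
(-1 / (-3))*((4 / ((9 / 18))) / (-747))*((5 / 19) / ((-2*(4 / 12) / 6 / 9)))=120 / 1577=0.08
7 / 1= 7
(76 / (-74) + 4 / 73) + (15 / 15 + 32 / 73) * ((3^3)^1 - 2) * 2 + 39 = 296963 / 2701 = 109.95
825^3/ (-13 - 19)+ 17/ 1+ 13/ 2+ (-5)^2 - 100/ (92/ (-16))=-12914810879/ 736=-17547297.39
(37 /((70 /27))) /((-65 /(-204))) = 101898 /2275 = 44.79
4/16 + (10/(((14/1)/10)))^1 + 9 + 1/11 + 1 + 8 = 7849/308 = 25.48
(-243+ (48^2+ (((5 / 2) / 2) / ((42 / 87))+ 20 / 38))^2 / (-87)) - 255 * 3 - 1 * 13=-2042153784611 / 32830784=-62202.41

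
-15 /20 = -3 /4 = -0.75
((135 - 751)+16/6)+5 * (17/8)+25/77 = -1113205/1848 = -602.38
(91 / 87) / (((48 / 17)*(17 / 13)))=0.28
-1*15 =-15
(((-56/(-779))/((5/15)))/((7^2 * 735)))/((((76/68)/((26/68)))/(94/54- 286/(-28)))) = 117494/4797522135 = 0.00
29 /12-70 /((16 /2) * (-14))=73 /24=3.04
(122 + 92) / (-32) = -107 / 16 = -6.69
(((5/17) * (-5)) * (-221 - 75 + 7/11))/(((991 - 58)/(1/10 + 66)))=3579315/116314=30.77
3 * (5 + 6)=33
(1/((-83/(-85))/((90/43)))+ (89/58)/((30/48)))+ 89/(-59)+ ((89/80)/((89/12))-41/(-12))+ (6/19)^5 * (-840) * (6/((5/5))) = -4160048661295199/453613339000230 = -9.17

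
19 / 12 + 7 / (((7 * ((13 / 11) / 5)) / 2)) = 1567 / 156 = 10.04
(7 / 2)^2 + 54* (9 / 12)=211 / 4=52.75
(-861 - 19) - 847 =-1727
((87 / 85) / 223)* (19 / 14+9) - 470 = -24942257 / 53074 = -469.95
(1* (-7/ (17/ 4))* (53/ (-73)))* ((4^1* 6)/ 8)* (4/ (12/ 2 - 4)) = 8904/ 1241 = 7.17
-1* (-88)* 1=88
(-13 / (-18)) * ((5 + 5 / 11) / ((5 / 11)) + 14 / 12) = 1027 / 108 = 9.51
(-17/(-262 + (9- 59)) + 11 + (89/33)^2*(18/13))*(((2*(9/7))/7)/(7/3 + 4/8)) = 552141/201586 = 2.74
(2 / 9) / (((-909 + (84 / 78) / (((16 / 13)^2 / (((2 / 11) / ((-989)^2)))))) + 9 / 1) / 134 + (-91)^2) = 184544045312 / 6871363939339443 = 0.00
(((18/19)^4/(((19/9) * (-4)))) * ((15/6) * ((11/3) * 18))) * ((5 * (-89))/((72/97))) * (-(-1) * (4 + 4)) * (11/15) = 137071493460/2476099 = 55357.84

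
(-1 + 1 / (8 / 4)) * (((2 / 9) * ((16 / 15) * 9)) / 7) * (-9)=48 / 35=1.37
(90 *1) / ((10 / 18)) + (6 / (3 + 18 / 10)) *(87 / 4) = 3027 / 16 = 189.19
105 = 105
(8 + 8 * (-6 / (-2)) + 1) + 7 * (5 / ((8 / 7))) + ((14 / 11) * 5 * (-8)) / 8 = 5039 / 88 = 57.26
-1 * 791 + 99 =-692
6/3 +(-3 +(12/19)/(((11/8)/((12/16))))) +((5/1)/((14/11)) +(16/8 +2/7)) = 16265/2926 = 5.56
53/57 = 0.93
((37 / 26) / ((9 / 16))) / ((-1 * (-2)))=148 / 117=1.26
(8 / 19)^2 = 64 / 361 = 0.18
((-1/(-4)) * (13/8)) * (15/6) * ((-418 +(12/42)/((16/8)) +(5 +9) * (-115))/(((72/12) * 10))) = -184535/5376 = -34.33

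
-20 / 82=-10 / 41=-0.24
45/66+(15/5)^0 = 1.68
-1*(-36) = 36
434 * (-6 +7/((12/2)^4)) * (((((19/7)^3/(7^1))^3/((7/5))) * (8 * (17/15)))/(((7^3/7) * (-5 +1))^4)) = -0.00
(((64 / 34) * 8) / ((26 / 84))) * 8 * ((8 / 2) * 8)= 12454.81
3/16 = 0.19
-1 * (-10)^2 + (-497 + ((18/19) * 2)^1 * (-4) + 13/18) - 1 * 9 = -209597/342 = -612.86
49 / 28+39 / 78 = 9 / 4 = 2.25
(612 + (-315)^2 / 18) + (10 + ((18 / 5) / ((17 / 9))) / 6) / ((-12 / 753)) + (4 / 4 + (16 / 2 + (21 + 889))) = 2174663 / 340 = 6396.07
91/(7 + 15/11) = 1001/92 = 10.88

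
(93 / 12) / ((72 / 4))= 31 / 72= 0.43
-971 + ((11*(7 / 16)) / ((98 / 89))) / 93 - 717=-35163437 / 20832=-1687.95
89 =89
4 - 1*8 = -4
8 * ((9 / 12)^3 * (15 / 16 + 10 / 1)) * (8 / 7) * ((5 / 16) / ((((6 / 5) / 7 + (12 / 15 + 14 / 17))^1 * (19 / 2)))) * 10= 3346875 / 432896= 7.73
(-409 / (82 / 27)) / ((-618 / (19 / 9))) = 7771 / 16892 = 0.46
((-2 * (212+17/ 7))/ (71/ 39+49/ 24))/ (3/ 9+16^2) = -2809872/ 6486515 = -0.43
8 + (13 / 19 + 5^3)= 2540 / 19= 133.68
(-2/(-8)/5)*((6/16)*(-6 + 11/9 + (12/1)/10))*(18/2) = -483/800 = -0.60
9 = 9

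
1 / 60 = 0.02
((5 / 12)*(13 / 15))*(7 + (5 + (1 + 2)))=65 / 12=5.42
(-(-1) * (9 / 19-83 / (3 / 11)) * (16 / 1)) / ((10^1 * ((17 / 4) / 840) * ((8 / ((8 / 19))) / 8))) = -248299520 / 6137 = -40459.43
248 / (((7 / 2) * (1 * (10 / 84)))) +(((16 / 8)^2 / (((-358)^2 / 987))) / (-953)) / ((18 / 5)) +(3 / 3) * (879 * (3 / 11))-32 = 8090756062043 / 10076574090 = 802.93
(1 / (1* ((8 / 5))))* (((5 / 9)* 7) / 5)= 35 / 72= 0.49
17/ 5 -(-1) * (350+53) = 2032/ 5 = 406.40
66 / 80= 33 / 40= 0.82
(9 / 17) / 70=9 / 1190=0.01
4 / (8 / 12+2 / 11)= 33 / 7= 4.71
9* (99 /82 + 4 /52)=12321 /1066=11.56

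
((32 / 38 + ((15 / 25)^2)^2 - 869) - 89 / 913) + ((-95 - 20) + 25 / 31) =-330155682933 / 336098125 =-982.32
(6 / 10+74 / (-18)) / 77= -158 / 3465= -0.05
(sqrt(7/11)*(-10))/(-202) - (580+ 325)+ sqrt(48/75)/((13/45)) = -11729/13+ 5*sqrt(77)/1111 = -902.19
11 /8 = 1.38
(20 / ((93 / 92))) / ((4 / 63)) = 9660 / 31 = 311.61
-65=-65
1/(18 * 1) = 1/18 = 0.06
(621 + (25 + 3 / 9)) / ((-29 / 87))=-1939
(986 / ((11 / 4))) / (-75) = -3944 / 825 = -4.78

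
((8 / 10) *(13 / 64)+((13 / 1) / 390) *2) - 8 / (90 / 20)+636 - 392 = 242.45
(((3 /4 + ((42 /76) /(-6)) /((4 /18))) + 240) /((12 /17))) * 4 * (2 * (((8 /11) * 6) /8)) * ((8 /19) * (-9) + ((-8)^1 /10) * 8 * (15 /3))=-19195380 /361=-53172.80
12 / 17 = 0.71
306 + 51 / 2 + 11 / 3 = 2011 / 6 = 335.17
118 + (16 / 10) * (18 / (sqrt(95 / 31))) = 144 * sqrt(2945) / 475 + 118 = 134.45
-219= -219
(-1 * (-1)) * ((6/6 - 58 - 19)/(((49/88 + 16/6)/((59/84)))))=-98648/5957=-16.56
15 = 15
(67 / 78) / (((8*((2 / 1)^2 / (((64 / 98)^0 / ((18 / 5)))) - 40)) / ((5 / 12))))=-1675 / 958464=-0.00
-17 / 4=-4.25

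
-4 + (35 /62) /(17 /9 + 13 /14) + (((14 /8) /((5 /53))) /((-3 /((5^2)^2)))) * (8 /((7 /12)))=-116661363 /2201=-53003.80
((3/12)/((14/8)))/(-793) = -0.00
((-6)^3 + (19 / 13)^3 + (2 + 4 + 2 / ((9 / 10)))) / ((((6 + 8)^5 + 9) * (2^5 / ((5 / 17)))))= -20233295 / 5785207118496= -0.00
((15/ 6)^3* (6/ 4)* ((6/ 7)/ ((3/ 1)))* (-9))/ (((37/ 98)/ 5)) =-118125/ 148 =-798.14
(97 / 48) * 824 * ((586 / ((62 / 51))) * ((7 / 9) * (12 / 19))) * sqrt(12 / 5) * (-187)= -260570435356 * sqrt(15) / 8835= -114225801.54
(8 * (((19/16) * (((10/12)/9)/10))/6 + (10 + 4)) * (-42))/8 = -1016197/1728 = -588.08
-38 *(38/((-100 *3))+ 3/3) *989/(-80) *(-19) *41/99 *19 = -36434452421/594000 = -61337.46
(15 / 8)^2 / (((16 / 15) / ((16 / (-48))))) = -1125 / 1024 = -1.10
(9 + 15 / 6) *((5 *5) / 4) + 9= 647 / 8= 80.88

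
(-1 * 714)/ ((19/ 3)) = -2142/ 19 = -112.74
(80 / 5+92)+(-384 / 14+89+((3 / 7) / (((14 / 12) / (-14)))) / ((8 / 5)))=2329 / 14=166.36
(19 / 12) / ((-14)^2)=19 / 2352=0.01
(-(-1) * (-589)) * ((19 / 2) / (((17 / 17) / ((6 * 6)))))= -201438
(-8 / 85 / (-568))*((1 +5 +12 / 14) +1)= 11 / 8449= 0.00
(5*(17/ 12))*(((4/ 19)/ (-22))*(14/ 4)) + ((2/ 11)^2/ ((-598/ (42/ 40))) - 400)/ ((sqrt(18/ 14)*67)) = -144716021*sqrt(7)/ 72719790 - 595/ 2508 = -5.50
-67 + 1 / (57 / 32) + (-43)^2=101606 / 57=1782.56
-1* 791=-791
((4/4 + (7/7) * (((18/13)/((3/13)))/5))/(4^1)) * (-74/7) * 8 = -1628/35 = -46.51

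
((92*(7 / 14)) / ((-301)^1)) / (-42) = 23 / 6321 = 0.00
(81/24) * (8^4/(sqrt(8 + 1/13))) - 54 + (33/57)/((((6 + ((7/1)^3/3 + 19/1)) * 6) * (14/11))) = -1091653/20216 + 4608 * sqrt(1365)/35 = 4810.19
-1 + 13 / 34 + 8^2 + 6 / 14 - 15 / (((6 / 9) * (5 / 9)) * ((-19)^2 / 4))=5443951 / 85918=63.36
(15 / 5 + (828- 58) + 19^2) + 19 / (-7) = 7919 / 7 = 1131.29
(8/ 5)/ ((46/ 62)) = 2.16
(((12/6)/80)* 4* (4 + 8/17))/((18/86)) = 1634/765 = 2.14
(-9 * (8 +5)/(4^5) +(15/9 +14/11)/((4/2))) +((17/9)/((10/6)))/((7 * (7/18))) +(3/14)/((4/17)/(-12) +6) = 182575055/101004288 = 1.81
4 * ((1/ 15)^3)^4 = 0.00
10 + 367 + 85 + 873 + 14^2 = 1531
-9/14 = -0.64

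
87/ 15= 29/ 5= 5.80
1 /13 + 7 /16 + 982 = 204363 /208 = 982.51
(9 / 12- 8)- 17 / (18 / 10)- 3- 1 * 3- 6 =-1033 / 36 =-28.69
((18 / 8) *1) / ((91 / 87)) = 783 / 364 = 2.15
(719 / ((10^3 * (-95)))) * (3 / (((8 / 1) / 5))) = -2157 / 152000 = -0.01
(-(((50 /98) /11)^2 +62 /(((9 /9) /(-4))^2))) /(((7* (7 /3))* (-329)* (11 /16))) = 13833477936 /51518379451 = 0.27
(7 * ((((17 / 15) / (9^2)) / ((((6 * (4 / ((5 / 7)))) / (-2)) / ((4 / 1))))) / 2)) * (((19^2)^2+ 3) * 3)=-1107754 / 243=-4558.66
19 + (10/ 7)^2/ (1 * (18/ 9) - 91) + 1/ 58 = 4804383/ 252938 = 18.99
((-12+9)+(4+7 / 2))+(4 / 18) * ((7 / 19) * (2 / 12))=4631 / 1026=4.51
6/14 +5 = 38/7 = 5.43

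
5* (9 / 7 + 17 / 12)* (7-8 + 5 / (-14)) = -21565 / 1176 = -18.34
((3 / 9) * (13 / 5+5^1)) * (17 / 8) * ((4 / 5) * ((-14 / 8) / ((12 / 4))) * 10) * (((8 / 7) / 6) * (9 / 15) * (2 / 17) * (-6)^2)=-304 / 25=-12.16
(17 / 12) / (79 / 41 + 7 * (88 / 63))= 2091 / 17276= 0.12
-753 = -753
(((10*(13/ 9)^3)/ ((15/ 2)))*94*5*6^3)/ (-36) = -8260720/ 729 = -11331.58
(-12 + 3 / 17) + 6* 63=6225 / 17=366.18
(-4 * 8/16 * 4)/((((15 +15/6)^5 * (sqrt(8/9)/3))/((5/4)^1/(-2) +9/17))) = 936 * sqrt(2)/892871875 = 0.00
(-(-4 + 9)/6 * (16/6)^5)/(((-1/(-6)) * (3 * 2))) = -81920/729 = -112.37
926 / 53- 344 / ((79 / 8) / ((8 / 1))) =-1093694 / 4187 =-261.21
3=3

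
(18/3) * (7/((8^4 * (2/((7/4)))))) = 147/16384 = 0.01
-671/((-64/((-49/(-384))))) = 1.34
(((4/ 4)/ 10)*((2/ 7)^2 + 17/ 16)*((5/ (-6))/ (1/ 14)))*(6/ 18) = -299/ 672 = -0.44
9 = 9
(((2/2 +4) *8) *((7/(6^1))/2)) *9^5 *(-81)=-111602610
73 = 73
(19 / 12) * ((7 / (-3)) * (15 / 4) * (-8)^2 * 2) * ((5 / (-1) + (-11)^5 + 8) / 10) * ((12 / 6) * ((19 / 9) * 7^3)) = 1116721004224 / 27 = 41360037193.48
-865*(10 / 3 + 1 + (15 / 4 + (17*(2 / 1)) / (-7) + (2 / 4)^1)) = -270745 / 84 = -3223.15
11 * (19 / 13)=209 / 13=16.08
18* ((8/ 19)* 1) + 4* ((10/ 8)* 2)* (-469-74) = -103026/ 19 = -5422.42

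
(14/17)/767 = 14/13039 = 0.00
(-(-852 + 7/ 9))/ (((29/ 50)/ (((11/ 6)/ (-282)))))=-44825/ 4698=-9.54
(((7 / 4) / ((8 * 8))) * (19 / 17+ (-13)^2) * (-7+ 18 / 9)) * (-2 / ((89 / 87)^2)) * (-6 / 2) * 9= -5171405715 / 4309024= -1200.13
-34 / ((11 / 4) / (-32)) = 395.64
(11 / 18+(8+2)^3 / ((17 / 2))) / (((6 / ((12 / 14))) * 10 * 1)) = 1.69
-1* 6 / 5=-6 / 5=-1.20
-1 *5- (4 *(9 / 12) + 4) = -12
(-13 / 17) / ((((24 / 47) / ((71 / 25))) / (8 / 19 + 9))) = -7765199 / 193800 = -40.07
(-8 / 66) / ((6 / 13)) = -26 / 99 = -0.26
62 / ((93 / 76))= 152 / 3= 50.67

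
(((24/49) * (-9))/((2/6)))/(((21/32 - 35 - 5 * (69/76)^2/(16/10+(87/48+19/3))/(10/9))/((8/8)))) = 17509042944/45974557769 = 0.38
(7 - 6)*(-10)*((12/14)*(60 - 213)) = 9180/7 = 1311.43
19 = 19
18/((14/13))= 117/7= 16.71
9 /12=3 /4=0.75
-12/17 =-0.71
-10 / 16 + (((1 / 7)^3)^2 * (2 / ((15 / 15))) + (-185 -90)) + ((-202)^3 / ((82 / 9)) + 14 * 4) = -34918073196869 / 38588872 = -904874.16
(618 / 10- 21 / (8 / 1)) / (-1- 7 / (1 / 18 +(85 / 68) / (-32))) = -44973 / 323320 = -0.14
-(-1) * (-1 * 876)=-876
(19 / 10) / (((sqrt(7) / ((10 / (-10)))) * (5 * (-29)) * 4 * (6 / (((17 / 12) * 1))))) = 323 * sqrt(7) / 2923200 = 0.00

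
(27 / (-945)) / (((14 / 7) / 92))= -46 / 35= -1.31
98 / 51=1.92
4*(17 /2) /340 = 1 /10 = 0.10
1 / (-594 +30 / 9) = -3 / 1772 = -0.00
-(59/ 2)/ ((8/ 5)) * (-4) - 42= 127/ 4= 31.75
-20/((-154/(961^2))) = 9235210/77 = 119937.79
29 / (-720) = -29 / 720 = -0.04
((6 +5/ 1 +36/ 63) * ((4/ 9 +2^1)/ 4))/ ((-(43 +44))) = -33/ 406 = -0.08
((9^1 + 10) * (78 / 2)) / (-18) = -247 / 6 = -41.17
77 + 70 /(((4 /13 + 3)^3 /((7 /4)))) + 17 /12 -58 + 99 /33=25571057 /954084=26.80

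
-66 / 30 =-11 / 5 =-2.20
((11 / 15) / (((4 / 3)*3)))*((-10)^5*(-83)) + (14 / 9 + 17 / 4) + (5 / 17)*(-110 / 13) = 1521669.98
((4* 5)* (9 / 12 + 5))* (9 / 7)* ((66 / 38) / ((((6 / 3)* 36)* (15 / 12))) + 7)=276069 / 266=1037.85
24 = 24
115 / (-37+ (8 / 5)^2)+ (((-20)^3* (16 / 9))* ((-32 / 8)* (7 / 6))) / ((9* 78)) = 248069875 / 2719899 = 91.21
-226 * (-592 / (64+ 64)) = 4181 / 4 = 1045.25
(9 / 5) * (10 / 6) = 3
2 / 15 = 0.13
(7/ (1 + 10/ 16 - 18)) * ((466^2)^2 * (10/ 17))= -26407767868160/ 2227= -11858000838.87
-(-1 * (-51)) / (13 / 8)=-408 / 13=-31.38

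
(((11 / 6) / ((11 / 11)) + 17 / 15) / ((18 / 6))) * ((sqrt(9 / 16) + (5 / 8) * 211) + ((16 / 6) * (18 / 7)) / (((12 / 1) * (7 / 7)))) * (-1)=-663851 / 5040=-131.72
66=66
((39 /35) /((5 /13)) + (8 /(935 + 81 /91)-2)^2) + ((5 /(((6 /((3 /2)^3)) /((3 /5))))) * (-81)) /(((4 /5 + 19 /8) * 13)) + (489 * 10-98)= 5024885572410235921 /1047822275058650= 4795.55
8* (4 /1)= 32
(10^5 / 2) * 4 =200000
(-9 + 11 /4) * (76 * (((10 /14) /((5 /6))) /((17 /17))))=-2850 /7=-407.14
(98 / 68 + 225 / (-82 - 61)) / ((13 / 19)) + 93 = 5865941 / 63206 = 92.81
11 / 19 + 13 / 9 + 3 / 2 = 1205 / 342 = 3.52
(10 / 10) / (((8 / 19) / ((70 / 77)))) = 95 / 44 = 2.16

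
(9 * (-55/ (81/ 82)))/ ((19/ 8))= -36080/ 171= -210.99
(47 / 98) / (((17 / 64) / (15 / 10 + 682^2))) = 99935536 / 119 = 839794.42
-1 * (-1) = 1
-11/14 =-0.79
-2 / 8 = -1 / 4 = -0.25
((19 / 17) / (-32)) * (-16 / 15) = 19 / 510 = 0.04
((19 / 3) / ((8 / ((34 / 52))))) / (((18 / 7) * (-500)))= -2261 / 5616000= -0.00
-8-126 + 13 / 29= -3873 / 29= -133.55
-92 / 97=-0.95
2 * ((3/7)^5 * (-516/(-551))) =250776/9260657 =0.03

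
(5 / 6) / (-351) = -5 / 2106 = -0.00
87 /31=2.81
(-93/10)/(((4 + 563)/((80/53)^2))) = -0.04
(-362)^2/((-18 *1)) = -65522/9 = -7280.22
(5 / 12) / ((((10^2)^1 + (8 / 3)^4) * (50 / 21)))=567 / 487840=0.00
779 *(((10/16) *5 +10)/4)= 81795/32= 2556.09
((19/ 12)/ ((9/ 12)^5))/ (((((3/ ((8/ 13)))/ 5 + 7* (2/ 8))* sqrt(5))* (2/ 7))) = 3.83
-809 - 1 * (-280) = -529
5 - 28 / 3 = -13 / 3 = -4.33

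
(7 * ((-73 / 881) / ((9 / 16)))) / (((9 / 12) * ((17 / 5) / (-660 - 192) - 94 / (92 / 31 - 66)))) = -0.92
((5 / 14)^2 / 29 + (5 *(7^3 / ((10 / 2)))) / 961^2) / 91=25037637 / 477685696124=0.00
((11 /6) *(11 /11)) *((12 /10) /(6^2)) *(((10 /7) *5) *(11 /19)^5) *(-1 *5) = -44289025 /311988474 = -0.14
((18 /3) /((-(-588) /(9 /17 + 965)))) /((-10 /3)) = -24621 /8330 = -2.96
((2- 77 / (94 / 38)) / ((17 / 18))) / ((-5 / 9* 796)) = 110889 / 1590010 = 0.07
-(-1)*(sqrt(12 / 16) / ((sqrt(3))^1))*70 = 35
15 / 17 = 0.88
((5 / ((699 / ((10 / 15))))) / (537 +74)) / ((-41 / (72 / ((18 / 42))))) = -560 / 17510649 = -0.00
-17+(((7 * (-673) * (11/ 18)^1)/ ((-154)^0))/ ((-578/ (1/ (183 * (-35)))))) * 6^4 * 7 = -2120317/ 88145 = -24.05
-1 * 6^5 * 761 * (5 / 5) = -5917536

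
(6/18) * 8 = 8/3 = 2.67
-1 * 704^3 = -348913664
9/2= 4.50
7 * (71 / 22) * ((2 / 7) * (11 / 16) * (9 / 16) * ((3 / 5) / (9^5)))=0.00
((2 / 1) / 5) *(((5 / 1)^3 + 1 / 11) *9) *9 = 222912 / 55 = 4052.95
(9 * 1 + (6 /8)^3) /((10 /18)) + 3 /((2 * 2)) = 5667 /320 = 17.71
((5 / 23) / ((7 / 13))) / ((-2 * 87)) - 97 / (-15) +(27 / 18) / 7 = 467738 / 70035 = 6.68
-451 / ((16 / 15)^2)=-101475 / 256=-396.39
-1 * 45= -45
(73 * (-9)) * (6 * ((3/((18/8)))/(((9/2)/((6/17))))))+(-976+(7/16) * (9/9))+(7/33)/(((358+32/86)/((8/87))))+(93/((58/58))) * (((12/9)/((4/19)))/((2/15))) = 3029.70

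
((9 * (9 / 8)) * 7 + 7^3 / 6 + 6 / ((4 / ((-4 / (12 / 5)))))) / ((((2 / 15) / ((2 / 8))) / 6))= 45195 / 32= 1412.34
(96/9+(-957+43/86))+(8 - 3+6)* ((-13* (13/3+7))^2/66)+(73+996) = 202015/54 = 3741.02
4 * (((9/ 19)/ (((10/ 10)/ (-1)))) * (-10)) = 360/ 19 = 18.95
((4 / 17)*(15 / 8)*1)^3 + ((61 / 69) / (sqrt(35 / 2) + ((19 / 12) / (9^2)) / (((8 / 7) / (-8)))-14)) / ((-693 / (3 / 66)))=533628*sqrt(70) / 3356213193641 + 1618258933182321 / 18844657623266552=0.09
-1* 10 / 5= -2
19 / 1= 19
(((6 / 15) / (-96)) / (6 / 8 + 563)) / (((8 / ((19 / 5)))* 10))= -19 / 54120000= -0.00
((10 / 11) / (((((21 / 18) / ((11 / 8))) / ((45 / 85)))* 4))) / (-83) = -135 / 79016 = -0.00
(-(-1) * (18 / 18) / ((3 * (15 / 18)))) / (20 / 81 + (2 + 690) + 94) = 81 / 159215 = 0.00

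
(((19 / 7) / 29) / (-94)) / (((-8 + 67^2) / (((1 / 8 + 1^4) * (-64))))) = 684 / 42753221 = 0.00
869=869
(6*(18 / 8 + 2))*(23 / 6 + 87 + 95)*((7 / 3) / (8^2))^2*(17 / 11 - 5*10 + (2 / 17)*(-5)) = -55673065 / 180224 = -308.91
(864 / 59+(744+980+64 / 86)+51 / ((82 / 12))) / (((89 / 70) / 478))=6079757954200 / 9257513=656737.72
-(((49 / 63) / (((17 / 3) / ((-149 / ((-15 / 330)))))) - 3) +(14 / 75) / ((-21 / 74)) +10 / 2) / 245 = -1726084 / 937125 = -1.84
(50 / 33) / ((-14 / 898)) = -22450 / 231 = -97.19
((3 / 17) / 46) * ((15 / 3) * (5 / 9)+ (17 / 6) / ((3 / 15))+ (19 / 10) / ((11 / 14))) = 19169 / 258060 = 0.07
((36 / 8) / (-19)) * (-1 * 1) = 9 / 38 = 0.24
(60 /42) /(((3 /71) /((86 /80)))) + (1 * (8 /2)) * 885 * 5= 1489853 /84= 17736.35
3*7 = 21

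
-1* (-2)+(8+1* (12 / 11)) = 122 / 11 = 11.09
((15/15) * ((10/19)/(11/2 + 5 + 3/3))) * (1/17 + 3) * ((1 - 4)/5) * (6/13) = -288/7429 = -0.04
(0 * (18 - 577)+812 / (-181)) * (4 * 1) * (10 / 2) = -16240 / 181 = -89.72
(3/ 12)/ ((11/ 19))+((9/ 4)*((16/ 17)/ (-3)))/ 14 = 1997/ 5236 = 0.38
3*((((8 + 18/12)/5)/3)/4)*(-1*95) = -361/8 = -45.12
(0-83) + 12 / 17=-1399 / 17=-82.29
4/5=0.80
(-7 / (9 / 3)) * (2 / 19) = -14 / 57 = -0.25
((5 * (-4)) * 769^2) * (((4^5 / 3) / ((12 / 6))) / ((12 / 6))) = -3027768320 / 3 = -1009256106.67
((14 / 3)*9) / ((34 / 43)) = 903 / 17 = 53.12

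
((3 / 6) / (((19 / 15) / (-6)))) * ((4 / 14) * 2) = -180 / 133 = -1.35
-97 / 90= -1.08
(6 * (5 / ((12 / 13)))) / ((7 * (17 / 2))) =65 / 119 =0.55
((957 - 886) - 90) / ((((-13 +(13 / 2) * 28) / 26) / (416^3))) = -210436096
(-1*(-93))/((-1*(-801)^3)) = 31/171307467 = 0.00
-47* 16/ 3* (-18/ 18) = 250.67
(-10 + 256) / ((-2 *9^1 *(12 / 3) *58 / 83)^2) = 282449 / 2906496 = 0.10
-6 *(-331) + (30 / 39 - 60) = 25048 / 13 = 1926.77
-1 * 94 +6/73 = -6856/73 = -93.92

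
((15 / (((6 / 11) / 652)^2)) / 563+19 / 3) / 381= 64307677 / 643509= 99.93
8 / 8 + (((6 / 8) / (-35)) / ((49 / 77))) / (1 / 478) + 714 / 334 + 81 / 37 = -32605423 / 3027710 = -10.77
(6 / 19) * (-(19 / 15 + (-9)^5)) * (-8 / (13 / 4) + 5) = 4496712 / 95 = 47333.81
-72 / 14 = -36 / 7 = -5.14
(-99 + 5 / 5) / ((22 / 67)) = -298.45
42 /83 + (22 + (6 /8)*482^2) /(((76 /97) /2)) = 1403009111 /3154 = 444834.85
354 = 354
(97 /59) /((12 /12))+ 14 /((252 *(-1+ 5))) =1.66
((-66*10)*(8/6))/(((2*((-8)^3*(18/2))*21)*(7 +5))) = 55/145152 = 0.00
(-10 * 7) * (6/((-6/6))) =420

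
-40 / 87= -0.46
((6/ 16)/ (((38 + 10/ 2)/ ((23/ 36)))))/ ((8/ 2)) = 23/ 16512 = 0.00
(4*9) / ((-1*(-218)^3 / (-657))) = -5913 / 2590058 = -0.00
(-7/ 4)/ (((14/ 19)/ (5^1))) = -95/ 8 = -11.88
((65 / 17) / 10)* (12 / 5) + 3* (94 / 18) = 16.58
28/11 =2.55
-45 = -45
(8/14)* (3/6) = 2/7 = 0.29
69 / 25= 2.76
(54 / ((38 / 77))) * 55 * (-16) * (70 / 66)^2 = -2058000 / 19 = -108315.79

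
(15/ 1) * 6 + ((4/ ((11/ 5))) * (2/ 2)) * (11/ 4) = 95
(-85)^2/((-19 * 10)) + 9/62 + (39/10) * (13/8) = -1486337/47120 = -31.54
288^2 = 82944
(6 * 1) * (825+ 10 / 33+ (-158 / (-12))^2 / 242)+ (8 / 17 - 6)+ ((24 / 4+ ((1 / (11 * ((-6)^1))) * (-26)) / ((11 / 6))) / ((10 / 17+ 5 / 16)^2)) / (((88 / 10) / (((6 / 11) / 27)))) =532528144031447 / 107568305460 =4950.60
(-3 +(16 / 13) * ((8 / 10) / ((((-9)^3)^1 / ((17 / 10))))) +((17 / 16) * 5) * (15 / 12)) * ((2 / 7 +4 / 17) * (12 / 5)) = 1710229979 / 375921000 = 4.55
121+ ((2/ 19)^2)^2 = 15768857/ 130321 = 121.00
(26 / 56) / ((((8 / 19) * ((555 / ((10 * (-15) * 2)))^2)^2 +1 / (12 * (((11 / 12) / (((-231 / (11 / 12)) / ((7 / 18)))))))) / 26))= -353210000 / 1579369603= -0.22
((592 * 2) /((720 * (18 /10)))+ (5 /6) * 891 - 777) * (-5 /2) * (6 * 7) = 190435 /54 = 3526.57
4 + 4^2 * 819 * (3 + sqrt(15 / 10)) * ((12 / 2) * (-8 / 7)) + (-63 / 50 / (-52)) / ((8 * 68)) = -381271321537 / 1414400 - 44928 * sqrt(6) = -379614.68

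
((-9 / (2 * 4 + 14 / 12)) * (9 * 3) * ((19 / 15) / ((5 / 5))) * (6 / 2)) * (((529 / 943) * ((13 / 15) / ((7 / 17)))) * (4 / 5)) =-95.15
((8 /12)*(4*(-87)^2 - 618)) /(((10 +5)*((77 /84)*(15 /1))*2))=39544 /825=47.93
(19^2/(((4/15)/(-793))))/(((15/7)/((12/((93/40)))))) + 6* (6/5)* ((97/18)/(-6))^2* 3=-2585674.19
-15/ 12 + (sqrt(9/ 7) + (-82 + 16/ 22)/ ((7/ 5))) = -18265/ 308 + 3*sqrt(7)/ 7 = -58.17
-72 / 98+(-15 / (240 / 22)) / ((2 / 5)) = -3271 / 784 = -4.17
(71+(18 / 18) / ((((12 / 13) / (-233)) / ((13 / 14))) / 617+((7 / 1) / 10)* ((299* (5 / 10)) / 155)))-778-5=-36130018064044 / 50850188837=-710.52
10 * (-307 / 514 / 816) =-1535 / 209712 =-0.01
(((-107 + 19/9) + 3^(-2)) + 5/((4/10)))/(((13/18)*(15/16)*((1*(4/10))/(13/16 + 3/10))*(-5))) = 75.81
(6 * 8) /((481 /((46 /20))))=552 /2405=0.23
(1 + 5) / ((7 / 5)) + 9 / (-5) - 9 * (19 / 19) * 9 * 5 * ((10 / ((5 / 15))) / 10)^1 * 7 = -8502.51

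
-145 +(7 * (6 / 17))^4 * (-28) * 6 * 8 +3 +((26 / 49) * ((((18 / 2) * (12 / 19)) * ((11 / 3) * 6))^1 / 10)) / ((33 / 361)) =-1026039617006 / 20462645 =-50142.08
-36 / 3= -12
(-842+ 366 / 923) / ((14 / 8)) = -3107200 / 6461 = -480.92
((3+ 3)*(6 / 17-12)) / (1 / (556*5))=-3302640 / 17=-194272.94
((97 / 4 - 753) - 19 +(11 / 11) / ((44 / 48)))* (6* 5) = -492795 / 22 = -22399.77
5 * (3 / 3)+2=7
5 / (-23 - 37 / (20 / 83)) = -100 / 3531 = -0.03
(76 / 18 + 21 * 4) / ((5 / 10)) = 1588 / 9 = 176.44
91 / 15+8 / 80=37 / 6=6.17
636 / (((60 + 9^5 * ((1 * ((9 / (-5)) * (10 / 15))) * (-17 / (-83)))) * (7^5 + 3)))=-4399 / 1680467123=-0.00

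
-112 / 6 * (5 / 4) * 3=-70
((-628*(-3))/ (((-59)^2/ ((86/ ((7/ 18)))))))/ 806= 1458216/ 9819901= 0.15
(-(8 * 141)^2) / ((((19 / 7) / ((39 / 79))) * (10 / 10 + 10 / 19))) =-151619.74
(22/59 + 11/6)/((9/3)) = 781/1062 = 0.74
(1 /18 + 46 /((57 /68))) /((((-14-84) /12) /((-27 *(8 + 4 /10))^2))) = -164348676 /475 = -345997.21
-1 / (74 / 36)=-18 / 37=-0.49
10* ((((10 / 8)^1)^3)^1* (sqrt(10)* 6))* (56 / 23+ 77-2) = 28695.74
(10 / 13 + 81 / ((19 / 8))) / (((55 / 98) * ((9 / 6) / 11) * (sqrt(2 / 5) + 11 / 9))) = 55715352 / 109421 -45585288 * sqrt(10) / 547105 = 245.70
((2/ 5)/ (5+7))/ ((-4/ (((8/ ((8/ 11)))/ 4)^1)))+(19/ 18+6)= 10127/ 1440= 7.03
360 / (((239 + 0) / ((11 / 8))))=495 / 239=2.07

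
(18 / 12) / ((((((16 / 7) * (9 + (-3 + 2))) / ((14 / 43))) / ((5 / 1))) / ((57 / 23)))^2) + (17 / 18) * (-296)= -279.48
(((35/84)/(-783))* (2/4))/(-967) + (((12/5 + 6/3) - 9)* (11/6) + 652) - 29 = 55839109453/90859320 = 614.57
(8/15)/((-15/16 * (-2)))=0.28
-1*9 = -9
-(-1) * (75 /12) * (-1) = -25 /4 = -6.25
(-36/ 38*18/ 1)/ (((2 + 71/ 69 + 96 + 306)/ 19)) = -22356/ 27947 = -0.80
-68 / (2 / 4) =-136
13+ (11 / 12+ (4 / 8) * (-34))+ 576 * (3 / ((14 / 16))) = 165629 / 84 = 1971.77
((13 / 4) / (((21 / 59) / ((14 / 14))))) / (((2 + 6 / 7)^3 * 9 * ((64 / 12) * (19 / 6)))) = 37583 / 14592000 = 0.00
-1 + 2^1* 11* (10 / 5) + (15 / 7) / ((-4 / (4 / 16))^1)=4801 / 112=42.87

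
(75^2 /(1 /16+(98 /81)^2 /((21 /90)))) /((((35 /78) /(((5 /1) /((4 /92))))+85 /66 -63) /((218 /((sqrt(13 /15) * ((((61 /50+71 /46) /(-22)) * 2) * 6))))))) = 274655834046000 * sqrt(195) /1716016392433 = 2235.04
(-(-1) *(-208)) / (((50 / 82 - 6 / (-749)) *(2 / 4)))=-12774944 / 18971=-673.39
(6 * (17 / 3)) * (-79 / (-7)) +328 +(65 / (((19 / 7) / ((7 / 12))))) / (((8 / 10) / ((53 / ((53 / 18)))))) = 1091689 / 1064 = 1026.02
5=5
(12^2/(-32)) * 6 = -27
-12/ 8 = -1.50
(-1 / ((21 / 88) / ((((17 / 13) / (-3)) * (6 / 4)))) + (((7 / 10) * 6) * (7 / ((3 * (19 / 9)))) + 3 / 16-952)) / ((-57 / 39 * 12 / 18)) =391900867 / 404320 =969.28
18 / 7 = 2.57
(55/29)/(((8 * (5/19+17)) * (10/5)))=1045/152192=0.01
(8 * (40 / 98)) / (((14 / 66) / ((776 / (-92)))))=-1024320 / 7889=-129.84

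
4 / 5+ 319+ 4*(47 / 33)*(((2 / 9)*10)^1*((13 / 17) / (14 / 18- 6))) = 891839 / 2805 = 317.95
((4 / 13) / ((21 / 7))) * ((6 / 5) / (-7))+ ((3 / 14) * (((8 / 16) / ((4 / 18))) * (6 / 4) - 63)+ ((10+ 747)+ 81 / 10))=1095357 / 1456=752.31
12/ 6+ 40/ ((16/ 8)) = 22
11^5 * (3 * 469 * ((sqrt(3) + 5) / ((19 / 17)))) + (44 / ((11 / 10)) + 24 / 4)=3852178869 * sqrt(3) / 19 + 19260895219 / 19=1364898144.21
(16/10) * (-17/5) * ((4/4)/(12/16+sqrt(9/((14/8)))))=3808/4275 - 4352 * sqrt(7)/4275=-1.80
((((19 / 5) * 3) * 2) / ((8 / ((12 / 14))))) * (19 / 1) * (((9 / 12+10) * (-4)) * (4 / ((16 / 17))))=-2375019 / 280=-8482.21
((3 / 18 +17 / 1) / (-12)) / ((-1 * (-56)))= -103 / 4032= -0.03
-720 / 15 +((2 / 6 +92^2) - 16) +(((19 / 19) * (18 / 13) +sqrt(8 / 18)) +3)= 109270 / 13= 8405.38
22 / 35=0.63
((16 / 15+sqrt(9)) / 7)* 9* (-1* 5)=-183 / 7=-26.14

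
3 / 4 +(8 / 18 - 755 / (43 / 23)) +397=-8735 / 1548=-5.64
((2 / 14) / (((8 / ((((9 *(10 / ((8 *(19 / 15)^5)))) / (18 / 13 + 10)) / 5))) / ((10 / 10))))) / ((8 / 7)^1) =88846875 / 93814438912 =0.00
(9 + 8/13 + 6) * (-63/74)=-13.29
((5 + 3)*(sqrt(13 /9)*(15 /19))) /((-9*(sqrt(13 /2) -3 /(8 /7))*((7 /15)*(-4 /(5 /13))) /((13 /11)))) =-80*sqrt(13) /209 -4160*sqrt(2) /4389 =-2.72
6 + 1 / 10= 61 / 10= 6.10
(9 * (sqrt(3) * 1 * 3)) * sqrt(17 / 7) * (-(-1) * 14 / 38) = 26.85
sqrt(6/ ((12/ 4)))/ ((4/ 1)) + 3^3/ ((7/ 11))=sqrt(2)/ 4 + 297/ 7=42.78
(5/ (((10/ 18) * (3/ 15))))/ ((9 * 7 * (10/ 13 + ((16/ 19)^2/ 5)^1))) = 117325/ 149646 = 0.78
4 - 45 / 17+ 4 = 91 / 17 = 5.35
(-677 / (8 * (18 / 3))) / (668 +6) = -677 / 32352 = -0.02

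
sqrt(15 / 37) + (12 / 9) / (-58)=-2 / 87 + sqrt(555) / 37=0.61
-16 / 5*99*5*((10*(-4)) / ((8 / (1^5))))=7920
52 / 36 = 13 / 9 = 1.44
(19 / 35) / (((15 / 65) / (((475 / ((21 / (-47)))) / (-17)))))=1102855 / 7497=147.11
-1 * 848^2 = -719104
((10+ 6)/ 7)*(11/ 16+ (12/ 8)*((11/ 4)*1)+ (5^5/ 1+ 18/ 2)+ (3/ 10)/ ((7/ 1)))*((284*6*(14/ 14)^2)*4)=11980885344/ 245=48901572.83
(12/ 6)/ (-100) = -1/ 50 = -0.02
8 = 8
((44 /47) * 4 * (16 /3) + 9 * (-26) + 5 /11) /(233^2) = -331253 /84202239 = -0.00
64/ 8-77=-69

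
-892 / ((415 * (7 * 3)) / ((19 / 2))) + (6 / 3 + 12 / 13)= 221008 / 113295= 1.95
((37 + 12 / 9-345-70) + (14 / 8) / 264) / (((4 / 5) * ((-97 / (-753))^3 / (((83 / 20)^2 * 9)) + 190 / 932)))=-817771089646288473291 / 354110872159054912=-2309.36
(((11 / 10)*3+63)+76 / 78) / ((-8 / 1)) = -26237 / 3120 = -8.41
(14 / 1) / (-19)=-14 / 19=-0.74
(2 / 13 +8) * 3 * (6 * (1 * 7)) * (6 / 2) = 40068 / 13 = 3082.15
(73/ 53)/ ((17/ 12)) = 876/ 901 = 0.97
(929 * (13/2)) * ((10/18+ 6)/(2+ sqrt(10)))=-712543/54+ 712543 * sqrt(10)/108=7668.27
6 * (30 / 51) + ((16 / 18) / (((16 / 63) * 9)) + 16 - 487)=-142927 / 306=-467.08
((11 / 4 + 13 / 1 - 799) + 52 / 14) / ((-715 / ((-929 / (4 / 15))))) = -4679373 / 1232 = -3798.19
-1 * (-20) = 20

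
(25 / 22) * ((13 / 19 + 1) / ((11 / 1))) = 400 / 2299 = 0.17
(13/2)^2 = 169/4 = 42.25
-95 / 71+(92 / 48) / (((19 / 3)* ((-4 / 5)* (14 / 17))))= -543125 / 302176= -1.80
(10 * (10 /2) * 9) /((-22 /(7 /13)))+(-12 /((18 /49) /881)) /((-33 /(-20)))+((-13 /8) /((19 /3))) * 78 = -155370337 /8892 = -17473.05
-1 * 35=-35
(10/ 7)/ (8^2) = 5/ 224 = 0.02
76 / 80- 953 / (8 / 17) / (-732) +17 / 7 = 1259507 / 204960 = 6.15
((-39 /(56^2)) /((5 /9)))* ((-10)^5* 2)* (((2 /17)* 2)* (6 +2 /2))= 877500 /119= 7373.95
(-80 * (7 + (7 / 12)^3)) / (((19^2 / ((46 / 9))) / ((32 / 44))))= -5721940 / 964953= -5.93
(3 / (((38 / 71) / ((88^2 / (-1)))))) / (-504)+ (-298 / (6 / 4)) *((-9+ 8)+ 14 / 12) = 63458 / 1197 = 53.01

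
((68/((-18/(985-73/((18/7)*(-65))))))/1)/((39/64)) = -1254421568/205335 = -6109.15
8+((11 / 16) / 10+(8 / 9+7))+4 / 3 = 24899 / 1440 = 17.29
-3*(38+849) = -2661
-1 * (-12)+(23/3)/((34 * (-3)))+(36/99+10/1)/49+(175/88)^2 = 934192265/58056768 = 16.09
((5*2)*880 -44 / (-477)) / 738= 11.92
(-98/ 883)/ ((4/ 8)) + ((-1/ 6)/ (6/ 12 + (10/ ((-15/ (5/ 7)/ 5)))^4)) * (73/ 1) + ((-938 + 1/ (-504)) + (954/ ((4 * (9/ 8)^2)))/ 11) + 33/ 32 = -1044738236558879/ 1135049368992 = -920.43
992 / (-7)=-992 / 7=-141.71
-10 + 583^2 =339879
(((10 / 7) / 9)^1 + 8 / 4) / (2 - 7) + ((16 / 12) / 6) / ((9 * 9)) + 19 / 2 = 9.07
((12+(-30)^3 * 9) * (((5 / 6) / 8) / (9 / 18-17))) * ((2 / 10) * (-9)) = -60747 / 22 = -2761.23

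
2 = 2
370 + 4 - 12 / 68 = 6355 / 17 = 373.82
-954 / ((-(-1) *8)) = -119.25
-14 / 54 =-7 / 27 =-0.26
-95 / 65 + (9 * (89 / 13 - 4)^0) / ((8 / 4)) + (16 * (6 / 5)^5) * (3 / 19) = 14395073 / 1543750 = 9.32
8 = 8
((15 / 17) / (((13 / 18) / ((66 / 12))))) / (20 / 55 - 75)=-16335 / 181441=-0.09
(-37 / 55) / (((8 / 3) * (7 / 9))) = -999 / 3080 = -0.32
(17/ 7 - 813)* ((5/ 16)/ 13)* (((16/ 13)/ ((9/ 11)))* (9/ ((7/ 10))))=-3120700/ 8281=-376.85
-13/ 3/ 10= -13/ 30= -0.43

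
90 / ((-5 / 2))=-36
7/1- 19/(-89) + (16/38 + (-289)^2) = 141246921/1691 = 83528.63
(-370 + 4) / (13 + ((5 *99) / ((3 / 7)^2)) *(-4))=122 / 3589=0.03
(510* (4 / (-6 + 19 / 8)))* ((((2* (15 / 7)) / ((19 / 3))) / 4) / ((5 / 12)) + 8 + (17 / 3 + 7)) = -45739520 / 3857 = -11858.83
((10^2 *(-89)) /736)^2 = 4950625 /33856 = 146.23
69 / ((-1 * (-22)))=69 / 22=3.14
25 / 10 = 5 / 2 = 2.50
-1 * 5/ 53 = -5/ 53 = -0.09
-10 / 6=-5 / 3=-1.67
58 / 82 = 29 / 41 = 0.71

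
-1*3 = -3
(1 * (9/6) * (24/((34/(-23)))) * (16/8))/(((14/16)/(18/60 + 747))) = -24750576/595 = -41597.61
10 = 10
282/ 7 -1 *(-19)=415/ 7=59.29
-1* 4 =-4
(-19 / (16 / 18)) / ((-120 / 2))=57 / 160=0.36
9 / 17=0.53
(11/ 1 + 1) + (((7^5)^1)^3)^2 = 22539340290692258087863261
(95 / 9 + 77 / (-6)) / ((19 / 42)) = -287 / 57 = -5.04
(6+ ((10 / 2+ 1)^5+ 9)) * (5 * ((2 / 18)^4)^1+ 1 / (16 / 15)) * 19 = 4860038785 / 34992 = 138890.00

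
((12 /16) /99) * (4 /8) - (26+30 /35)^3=-1754193065 /90552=-19372.22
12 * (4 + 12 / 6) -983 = -911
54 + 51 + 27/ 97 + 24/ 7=73812/ 679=108.71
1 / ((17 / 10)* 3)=10 / 51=0.20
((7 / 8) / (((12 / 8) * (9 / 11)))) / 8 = 77 / 864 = 0.09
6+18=24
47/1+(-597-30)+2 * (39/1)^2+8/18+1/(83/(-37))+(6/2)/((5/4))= 9204529/3735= 2464.40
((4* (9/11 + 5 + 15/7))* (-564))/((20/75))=-67350.39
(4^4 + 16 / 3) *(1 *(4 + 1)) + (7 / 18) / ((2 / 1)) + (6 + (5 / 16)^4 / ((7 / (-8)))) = 677556743 / 516096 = 1312.85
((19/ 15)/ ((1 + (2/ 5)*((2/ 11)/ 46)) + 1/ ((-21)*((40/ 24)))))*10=168245/ 12924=13.02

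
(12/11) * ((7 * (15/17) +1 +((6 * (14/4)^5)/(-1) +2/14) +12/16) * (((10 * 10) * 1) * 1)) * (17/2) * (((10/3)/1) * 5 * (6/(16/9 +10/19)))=-1918855659375/15169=-126498494.26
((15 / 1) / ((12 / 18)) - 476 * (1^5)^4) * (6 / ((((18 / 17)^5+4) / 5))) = -19317154485 / 7568996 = -2552.14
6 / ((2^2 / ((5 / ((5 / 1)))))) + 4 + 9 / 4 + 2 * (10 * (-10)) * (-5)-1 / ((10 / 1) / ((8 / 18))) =181387 / 180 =1007.71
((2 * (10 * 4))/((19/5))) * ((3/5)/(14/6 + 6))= 1.52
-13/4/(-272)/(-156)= -1/13056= -0.00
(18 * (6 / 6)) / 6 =3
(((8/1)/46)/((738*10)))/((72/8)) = 1/381915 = 0.00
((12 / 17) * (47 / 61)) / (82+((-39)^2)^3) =564 / 3648937365191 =0.00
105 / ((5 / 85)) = 1785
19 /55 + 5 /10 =0.85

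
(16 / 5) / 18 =0.18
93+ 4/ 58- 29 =1858/ 29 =64.07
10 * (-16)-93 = -253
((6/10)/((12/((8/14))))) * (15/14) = 3/98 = 0.03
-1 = -1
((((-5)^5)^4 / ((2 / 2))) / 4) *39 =3719329833984375 / 4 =929832458496093.75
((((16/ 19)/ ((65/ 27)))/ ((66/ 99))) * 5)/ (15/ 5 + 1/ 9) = 1458/ 1729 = 0.84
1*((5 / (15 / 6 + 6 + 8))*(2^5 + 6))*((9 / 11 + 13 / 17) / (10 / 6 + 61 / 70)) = 7.18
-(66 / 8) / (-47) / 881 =33 / 165628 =0.00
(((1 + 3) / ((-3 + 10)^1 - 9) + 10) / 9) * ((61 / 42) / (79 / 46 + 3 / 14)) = 0.67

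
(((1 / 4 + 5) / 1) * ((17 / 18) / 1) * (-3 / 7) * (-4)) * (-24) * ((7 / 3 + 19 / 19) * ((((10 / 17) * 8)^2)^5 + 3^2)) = -429497455357804161640 / 118587876497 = -3621765293.76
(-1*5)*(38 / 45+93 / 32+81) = -122041 / 288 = -423.75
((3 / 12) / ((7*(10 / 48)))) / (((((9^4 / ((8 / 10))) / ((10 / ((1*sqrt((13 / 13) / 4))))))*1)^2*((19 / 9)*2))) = 256 / 1060224795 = 0.00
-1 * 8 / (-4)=2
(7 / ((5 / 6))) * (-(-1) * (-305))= -2562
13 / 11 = 1.18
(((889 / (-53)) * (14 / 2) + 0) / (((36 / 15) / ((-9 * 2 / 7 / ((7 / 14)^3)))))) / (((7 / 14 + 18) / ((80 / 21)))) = 406400 / 1961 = 207.24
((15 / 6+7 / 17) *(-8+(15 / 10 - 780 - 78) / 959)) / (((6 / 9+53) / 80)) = -101318580 / 2624783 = -38.60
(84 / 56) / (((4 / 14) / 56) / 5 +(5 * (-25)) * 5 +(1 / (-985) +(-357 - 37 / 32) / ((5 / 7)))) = -2316720 / 1739731223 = -0.00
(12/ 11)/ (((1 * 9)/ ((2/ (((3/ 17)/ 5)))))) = 680/ 99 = 6.87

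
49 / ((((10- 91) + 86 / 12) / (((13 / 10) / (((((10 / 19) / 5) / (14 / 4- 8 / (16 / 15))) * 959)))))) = 10374 / 303455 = 0.03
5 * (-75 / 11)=-375 / 11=-34.09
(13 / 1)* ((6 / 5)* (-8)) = -624 / 5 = -124.80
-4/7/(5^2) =-4/175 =-0.02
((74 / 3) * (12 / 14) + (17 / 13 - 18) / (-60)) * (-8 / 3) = -233918 / 4095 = -57.12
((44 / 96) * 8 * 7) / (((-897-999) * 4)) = -77 / 22752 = -0.00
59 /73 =0.81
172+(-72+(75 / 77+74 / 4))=18399 / 154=119.47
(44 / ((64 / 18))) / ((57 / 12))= 99 / 38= 2.61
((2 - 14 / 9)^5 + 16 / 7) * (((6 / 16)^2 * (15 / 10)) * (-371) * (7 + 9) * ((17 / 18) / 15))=-53606797 / 295245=-181.57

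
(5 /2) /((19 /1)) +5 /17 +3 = 2213 /646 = 3.43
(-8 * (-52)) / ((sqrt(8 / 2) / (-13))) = -2704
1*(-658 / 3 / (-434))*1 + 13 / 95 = 5674 / 8835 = 0.64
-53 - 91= -144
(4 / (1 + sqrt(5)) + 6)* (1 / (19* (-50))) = -1 / 190-sqrt(5) / 950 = -0.01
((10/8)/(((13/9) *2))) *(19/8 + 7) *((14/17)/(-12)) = -7875/28288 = -0.28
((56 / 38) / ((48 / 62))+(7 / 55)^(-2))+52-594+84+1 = -2197319 / 5586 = -393.36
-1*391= -391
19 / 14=1.36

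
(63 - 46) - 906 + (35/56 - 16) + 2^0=-7227/8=-903.38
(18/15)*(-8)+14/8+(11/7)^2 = -5273/980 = -5.38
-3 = -3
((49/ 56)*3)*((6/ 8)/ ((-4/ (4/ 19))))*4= -63/ 152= -0.41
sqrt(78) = 8.83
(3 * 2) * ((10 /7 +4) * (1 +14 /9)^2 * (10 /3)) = 709.07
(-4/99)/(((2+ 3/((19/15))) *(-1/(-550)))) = -3800/747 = -5.09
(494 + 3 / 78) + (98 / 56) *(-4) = 12663 / 26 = 487.04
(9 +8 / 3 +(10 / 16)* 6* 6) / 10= 3.42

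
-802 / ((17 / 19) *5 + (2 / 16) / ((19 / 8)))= -7619 / 43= -177.19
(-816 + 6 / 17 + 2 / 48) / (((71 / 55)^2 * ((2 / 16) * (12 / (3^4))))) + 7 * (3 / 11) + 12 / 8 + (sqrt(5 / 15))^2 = -298923857657 / 11312004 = -26425.37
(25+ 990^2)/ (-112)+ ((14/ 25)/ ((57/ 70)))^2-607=-85128350933/ 9097200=-9357.64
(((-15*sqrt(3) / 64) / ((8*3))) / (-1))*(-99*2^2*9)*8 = -4455*sqrt(3) / 16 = -482.27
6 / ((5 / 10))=12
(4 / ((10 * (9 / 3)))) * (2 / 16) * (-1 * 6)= -1 / 10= -0.10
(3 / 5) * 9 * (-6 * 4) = -648 / 5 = -129.60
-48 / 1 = -48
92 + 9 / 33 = 1015 / 11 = 92.27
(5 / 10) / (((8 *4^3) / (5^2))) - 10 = -10215 / 1024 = -9.98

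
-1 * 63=-63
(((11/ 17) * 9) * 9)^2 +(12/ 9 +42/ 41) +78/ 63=228142095/ 82943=2750.59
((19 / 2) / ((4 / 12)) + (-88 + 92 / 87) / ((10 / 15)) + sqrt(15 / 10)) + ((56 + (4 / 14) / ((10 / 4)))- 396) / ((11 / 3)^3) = -293993071 / 2701930 + sqrt(6) / 2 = -107.58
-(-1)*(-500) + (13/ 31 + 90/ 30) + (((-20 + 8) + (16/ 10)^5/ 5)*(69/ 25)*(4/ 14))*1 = -42754912246/ 84765625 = -504.39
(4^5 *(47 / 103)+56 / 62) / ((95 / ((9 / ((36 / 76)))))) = 93.63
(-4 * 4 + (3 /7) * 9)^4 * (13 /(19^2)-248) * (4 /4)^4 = -4672738946875 /866761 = -5391035.07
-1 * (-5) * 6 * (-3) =-90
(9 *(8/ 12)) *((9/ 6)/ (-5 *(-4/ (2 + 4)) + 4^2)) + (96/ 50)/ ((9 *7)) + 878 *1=26750203/ 30450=878.50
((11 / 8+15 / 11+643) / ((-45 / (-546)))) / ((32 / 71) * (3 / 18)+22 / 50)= 141210125 / 9284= 15210.05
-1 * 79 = -79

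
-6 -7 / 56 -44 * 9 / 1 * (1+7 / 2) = -14305 / 8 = -1788.12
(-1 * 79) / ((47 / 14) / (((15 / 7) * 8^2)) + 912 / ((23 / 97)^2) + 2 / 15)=-26746240 / 5491898549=-0.00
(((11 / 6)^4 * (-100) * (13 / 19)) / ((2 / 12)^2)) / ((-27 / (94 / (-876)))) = -223641275 / 2022246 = -110.59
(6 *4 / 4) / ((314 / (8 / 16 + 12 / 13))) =111 / 4082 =0.03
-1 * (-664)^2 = -440896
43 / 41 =1.05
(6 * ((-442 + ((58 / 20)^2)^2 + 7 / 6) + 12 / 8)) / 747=-11058157 / 3735000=-2.96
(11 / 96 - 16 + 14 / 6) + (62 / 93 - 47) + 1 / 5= -28649 / 480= -59.69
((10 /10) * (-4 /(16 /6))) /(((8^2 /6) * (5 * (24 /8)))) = -3 /320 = -0.01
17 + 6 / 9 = 53 / 3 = 17.67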